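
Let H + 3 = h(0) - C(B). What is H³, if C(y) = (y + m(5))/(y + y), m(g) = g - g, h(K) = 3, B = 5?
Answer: -⅛ ≈ -0.12500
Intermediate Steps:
m(g) = 0
C(y) = ½ (C(y) = (y + 0)/(y + y) = y/((2*y)) = y*(1/(2*y)) = ½)
H = -½ (H = -3 + (3 - 1*½) = -3 + (3 - ½) = -3 + 5/2 = -½ ≈ -0.50000)
H³ = (-½)³ = -⅛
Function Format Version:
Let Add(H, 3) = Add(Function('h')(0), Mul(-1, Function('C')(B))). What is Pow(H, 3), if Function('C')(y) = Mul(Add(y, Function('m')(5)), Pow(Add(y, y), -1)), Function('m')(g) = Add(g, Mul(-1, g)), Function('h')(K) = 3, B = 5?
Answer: Rational(-1, 8) ≈ -0.12500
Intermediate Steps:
Function('m')(g) = 0
Function('C')(y) = Rational(1, 2) (Function('C')(y) = Mul(Add(y, 0), Pow(Add(y, y), -1)) = Mul(y, Pow(Mul(2, y), -1)) = Mul(y, Mul(Rational(1, 2), Pow(y, -1))) = Rational(1, 2))
H = Rational(-1, 2) (H = Add(-3, Add(3, Mul(-1, Rational(1, 2)))) = Add(-3, Add(3, Rational(-1, 2))) = Add(-3, Rational(5, 2)) = Rational(-1, 2) ≈ -0.50000)
Pow(H, 3) = Pow(Rational(-1, 2), 3) = Rational(-1, 8)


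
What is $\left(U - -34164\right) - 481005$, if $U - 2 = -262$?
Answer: $-447101$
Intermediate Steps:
$U = -260$ ($U = 2 - 262 = -260$)
$\left(U - -34164\right) - 481005 = \left(-260 - -34164\right) - 481005 = \left(-260 + 34164\right) - 481005 = 33904 - 481005 = -447101$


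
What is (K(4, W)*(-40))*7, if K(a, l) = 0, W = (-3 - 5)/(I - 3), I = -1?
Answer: 0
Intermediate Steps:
W = 2 (W = (-3 - 5)/(-1 - 3) = -8/(-4) = -8*(-¼) = 2)
(K(4, W)*(-40))*7 = (0*(-40))*7 = 0*7 = 0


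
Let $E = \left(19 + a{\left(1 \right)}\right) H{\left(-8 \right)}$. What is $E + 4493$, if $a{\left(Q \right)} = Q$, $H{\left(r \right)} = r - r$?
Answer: $4493$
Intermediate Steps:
$H{\left(r \right)} = 0$
$E = 0$ ($E = \left(19 + 1\right) 0 = 20 \cdot 0 = 0$)
$E + 4493 = 0 + 4493 = 4493$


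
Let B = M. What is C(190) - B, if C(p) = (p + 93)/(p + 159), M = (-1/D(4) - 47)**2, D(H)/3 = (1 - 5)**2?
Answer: -1777171069/804096 ≈ -2210.1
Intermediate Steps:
D(H) = 48 (D(H) = 3*(1 - 5)**2 = 3*(-4)**2 = 3*16 = 48)
M = 5094049/2304 (M = (-1/48 - 47)**2 = (-2257/48)**2 = 5094049/2304 ≈ 2211.0)
B = 5094049/2304 ≈ 2211.0
C(p) = (93 + p)/(159 + p)
C(190) - B = (93 + 190)/(159 + 190) - 1*5094049/2304 = 283/349 - 5094049/2304 = -1777171069/804096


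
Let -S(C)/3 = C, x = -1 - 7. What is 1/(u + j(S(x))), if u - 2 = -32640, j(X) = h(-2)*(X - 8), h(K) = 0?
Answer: -1/32638 ≈ -3.0639e-5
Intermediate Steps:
x = -8
S(C) = -3*C
j(X) = 0 (j(X) = 0*(X - 8) = 0*(-8 + X) = 0)
u = -32638 (u = 2 - 32640 = -32638)
1/(u + j(S(x))) = 1/(-32638 + 0) = 1/(-32638) = -1/32638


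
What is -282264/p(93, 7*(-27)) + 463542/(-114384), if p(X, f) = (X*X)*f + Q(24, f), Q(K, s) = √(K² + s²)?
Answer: -1372524063322973/353758540853944 + 11761*√4033/37112729842 ≈ -3.8798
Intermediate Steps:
p(X, f) = √(576 + f²) + f*X² (p(X, f) = (X*X)*f + √(24² + f²) = X²*f + √(576 + f²) = f*X² + √(576 + f²) = √(576 + f²) + f*X²)
-282264/p(93, 7*(-27)) + 463542/(-114384) = -282264/(√(576 + (7*(-27))²) + (7*(-27))*93²) + 463542/(-114384) = -282264/(√(576 + (-189)²) - 189*8649) + 463542*(-1/114384) = -282264/(√(576 + 35721) - 1634661) - 77257/19064 = -282264/(√36297 - 1634661) - 77257/19064 = -282264/(3*√4033 - 1634661) - 77257/19064 = -282264/(-1634661 + 3*√4033) - 77257/19064 = -77257/19064 - 282264/(-1634661 + 3*√4033)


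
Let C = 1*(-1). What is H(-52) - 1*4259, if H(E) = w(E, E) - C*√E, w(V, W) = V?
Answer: -4311 + 2*I*√13 ≈ -4311.0 + 7.2111*I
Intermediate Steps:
C = -1
H(E) = E + √E (H(E) = E - (-1)*√E = E + √E)
H(-52) - 1*4259 = (-52 + √(-52)) - 1*4259 = (-52 + 2*I*√13) - 4259 = -4311 + 2*I*√13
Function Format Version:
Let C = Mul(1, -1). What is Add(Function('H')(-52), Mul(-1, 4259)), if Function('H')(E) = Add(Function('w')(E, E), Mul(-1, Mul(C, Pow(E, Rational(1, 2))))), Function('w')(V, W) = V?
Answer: Add(-4311, Mul(2, I, Pow(13, Rational(1, 2)))) ≈ Add(-4311.0, Mul(7.2111, I))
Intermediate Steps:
C = -1
Function('H')(E) = Add(E, Pow(E, Rational(1, 2))) (Function('H')(E) = Add(E, Mul(-1, Mul(-1, Pow(E, Rational(1, 2))))) = Add(E, Pow(E, Rational(1, 2))))
Add(Function('H')(-52), Mul(-1, 4259)) = Add(Add(-52, Pow(-52, Rational(1, 2))), Mul(-1, 4259)) = Add(Add(-52, Mul(2, I, Pow(13, Rational(1, 2)))), -4259) = Add(-4311, Mul(2, I, Pow(13, Rational(1, 2))))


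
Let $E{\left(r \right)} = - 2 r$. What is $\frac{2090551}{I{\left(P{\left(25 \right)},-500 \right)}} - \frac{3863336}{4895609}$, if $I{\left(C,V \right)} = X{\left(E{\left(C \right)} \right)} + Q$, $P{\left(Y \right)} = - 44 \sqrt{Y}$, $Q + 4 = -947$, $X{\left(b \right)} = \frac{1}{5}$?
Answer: $- \frac{51190967752139}{23273725186} \approx -2199.5$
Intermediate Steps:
$X{\left(b \right)} = \frac{1}{5}$
$Q = -951$ ($Q = -4 - 947 = -951$)
$I{\left(C,V \right)} = - \frac{4754}{5}$ ($I{\left(C,V \right)} = \frac{1}{5} - 951 = - \frac{4754}{5}$)
$\frac{2090551}{I{\left(P{\left(25 \right)},-500 \right)}} - \frac{3863336}{4895609} = \frac{2090551}{- \frac{4754}{5}} - \frac{3863336}{4895609} = 2090551 \left(- \frac{5}{4754}\right) - \frac{3863336}{4895609} = - \frac{10452755}{4754} - \frac{3863336}{4895609} = - \frac{51190967752139}{23273725186}$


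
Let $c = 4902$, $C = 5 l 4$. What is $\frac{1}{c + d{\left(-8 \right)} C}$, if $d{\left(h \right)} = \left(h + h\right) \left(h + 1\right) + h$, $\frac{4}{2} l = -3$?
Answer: $\frac{1}{1782} \approx 0.00056117$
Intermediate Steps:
$l = - \frac{3}{2}$ ($l = \frac{1}{2} \left(-3\right) = - \frac{3}{2} \approx -1.5$)
$C = -30$ ($C = 5 \left(- \frac{3}{2}\right) 4 = \left(- \frac{15}{2}\right) 4 = -30$)
$d{\left(h \right)} = h + 2 h \left(1 + h\right)$ ($d{\left(h \right)} = 2 h \left(1 + h\right) + h = h + 2 h \left(1 + h\right)$)
$\frac{1}{c + d{\left(-8 \right)} C} = \frac{1}{4902 + - 8 \left(3 + 2 \left(-8\right)\right) \left(-30\right)} = \frac{1}{4902 + - 8 \left(3 - 16\right) \left(-30\right)} = \frac{1}{4902 + \left(-8\right) \left(-13\right) \left(-30\right)} = \frac{1}{4902 + 104 \left(-30\right)} = \frac{1}{4902 - 3120} = \frac{1}{1782}$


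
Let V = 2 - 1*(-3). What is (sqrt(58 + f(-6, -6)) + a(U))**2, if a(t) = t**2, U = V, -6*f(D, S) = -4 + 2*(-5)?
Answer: (75 + sqrt(543))**2/9 ≈ 1073.7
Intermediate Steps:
f(D, S) = 7/3 (f(D, S) = -(-4 + 2*(-5))/6 = -(-4 - 10)/6 = -1/6*(-14) = 7/3)
V = 5 (V = 2 + 3 = 5)
U = 5
(sqrt(58 + f(-6, -6)) + a(U))**2 = (sqrt(58 + 7/3) + 5**2)**2 = (sqrt(181/3) + 25)**2 = (sqrt(543)/3 + 25)**2 = (25 + sqrt(543)/3)**2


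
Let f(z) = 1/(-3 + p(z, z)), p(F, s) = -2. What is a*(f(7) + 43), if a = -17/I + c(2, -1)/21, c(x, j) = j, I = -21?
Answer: 3424/105 ≈ 32.609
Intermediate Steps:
a = 16/21 (a = -17/(-21) - 1/21 = -17*(-1/21) - 1*1/21 = 17/21 - 1/21 = 16/21 ≈ 0.76190)
f(z) = -⅕ (f(z) = 1/(-3 - 2) = 1/(-5) = -⅕)
a*(f(7) + 43) = 16*(-⅕ + 43)/21 = (16/21)*(214/5) = 3424/105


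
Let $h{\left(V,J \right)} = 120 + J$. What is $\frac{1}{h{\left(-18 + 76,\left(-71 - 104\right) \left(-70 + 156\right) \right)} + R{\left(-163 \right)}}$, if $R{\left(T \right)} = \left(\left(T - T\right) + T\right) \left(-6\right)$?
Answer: $- \frac{1}{13952} \approx -7.1674 \cdot 10^{-5}$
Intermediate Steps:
$R{\left(T \right)} = - 6 T$ ($R{\left(T \right)} = \left(0 + T\right) \left(-6\right) = T \left(-6\right) = - 6 T$)
$\frac{1}{h{\left(-18 + 76,\left(-71 - 104\right) \left(-70 + 156\right) \right)} + R{\left(-163 \right)}} = \frac{1}{\left(120 + \left(-71 - 104\right) \left(-70 + 156\right)\right) - -978} = \frac{1}{\left(120 - 15050\right) + 978} = \frac{1}{-14930 + 978} = \frac{1}{-13952} = - \frac{1}{13952}$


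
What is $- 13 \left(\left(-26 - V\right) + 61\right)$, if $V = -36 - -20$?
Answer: $-663$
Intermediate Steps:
$V = -16$ ($V = -36 + 20 = -16$)
$- 13 \left(\left(-26 - V\right) + 61\right) = - 13 \left(\left(-26 - -16\right) + 61\right) = - 13 \left(\left(-26 + 16\right) + 61\right) = - 13 \left(-10 + 61\right) = \left(-13\right) 51 = -663$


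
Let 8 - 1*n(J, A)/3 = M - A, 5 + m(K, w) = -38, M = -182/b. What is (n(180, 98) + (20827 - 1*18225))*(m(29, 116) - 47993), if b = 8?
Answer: -143543577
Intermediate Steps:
M = -91/4 (M = -182/8 = -182*⅛ = -91/4 ≈ -22.750)
m(K, w) = -43 (m(K, w) = -5 - 38 = -43)
n(J, A) = 369/4 + 3*A (n(J, A) = 24 - 3*(-91/4 - A) = 24 + (273/4 + 3*A) = 369/4 + 3*A)
(n(180, 98) + (20827 - 1*18225))*(m(29, 116) - 47993) = ((369/4 + 3*98) + (20827 - 1*18225))*(-43 - 47993) = ((369/4 + 294) + (20827 - 18225))*(-48036) = (1545/4 + 2602)*(-48036) = (11953/4)*(-48036) = -143543577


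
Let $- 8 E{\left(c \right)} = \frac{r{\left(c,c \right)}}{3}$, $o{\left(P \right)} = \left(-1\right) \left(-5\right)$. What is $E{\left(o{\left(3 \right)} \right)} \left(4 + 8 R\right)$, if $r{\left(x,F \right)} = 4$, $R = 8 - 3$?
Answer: $- \frac{22}{3} \approx -7.3333$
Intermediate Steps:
$R = 5$
$o{\left(P \right)} = 5$
$E{\left(c \right)} = - \frac{1}{6}$ ($E{\left(c \right)} = - \frac{4 \cdot \frac{1}{3}}{8} = \left(- \frac{1}{8}\right) \frac{4}{3} = - \frac{1}{6}$)
$E{\left(o{\left(3 \right)} \right)} \left(4 + 8 R\right) = - \frac{4 + 8 \cdot 5}{6} = - \frac{4 + 40}{6} = \left(- \frac{1}{6}\right) 44 = - \frac{22}{3}$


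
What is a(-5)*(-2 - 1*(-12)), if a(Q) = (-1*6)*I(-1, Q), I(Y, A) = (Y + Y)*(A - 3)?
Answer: -960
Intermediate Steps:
I(Y, A) = 2*Y*(-3 + A) (I(Y, A) = (2*Y)*(-3 + A) = 2*Y*(-3 + A))
a(Q) = -36 + 12*Q (a(Q) = (-1*6)*(2*(-1)*(-3 + Q)) = -6*(6 - 2*Q) = -36 + 12*Q)
a(-5)*(-2 - 1*(-12)) = (-36 + 12*(-5))*(-2 - 1*(-12)) = (-36 - 60)*(-2 + 12) = -96*10 = -960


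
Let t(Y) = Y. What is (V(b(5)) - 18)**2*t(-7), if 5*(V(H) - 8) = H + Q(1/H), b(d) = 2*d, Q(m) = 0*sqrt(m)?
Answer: -448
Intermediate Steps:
Q(m) = 0
V(H) = 8 + H/5 (V(H) = 8 + (H + 0)/5 = 8 + H/5)
(V(b(5)) - 18)**2*t(-7) = ((8 + (2*5)/5) - 18)**2*(-7) = ((8 + (1/5)*10) - 18)**2*(-7) = ((8 + 2) - 18)**2*(-7) = (10 - 18)**2*(-7) = (-8)**2*(-7) = 64*(-7) = -448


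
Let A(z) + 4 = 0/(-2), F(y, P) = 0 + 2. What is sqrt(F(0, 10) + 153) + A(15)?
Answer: -4 + sqrt(155) ≈ 8.4499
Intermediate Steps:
F(y, P) = 2
A(z) = -4 (A(z) = -4 + 0/(-2) = -4 + 0*(-1/2) = -4 + 0 = -4)
sqrt(F(0, 10) + 153) + A(15) = sqrt(2 + 153) - 4 = sqrt(155) - 4 = -4 + sqrt(155)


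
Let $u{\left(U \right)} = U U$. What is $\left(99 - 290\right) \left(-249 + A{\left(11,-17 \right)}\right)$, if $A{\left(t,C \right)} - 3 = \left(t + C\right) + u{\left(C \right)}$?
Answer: $-7067$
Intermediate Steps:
$u{\left(U \right)} = U^{2}$
$A{\left(t,C \right)} = 3 + C + t + C^{2}$ ($A{\left(t,C \right)} = 3 + \left(\left(t + C\right) + C^{2}\right) = 3 + \left(\left(C + t\right) + C^{2}\right) = 3 + \left(C + t + C^{2}\right) = 3 + C + t + C^{2}$)
$\left(99 - 290\right) \left(-249 + A{\left(11,-17 \right)}\right) = \left(99 - 290\right) \left(-249 + \left(3 - 17 + 11 + \left(-17\right)^{2}\right)\right) = - 191 \left(-249 + \left(3 - 17 + 11 + 289\right)\right) = - 191 \left(-249 + 286\right) = \left(-191\right) 37 = -7067$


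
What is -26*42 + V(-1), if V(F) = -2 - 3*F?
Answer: -1091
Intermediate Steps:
-26*42 + V(-1) = -26*42 + (-2 - 3*(-1)) = -1092 + (-2 + 3) = -1092 + 1 = -1091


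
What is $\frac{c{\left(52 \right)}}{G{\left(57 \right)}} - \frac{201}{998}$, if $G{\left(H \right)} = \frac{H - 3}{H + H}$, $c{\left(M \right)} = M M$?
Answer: $\frac{51271439}{8982} \approx 5708.2$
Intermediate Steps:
$c{\left(M \right)} = M^{2}$
$G{\left(H \right)} = \frac{-3 + H}{2 H}$
$\frac{c{\left(52 \right)}}{G{\left(57 \right)}} - \frac{201}{998} = \frac{52^{2}}{\frac{1}{2} \cdot \frac{1}{57} \left(-3 + 57\right)} - \frac{201}{998} = \frac{2704}{\frac{1}{2} \cdot \frac{1}{57} \cdot 54} - \frac{201}{998} = \frac{2704}{\frac{9}{19}} - \frac{201}{998} = 2704 \cdot \frac{19}{9} - \frac{201}{998} = \frac{51376}{9} - \frac{201}{998} = \frac{51271439}{8982}$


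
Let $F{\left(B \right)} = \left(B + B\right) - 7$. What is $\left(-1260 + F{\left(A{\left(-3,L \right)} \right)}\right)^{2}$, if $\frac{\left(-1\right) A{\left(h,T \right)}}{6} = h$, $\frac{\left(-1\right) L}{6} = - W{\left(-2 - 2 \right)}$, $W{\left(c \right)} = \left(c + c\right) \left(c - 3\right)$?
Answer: $1515361$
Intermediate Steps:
$W{\left(c \right)} = 2 c \left(-3 + c\right)$
$L = 336$ ($L = - 6 \left(- 2 \left(-2 - 2\right) \left(-3 - 4\right)\right) = - 6 \left(- 2 \left(-4\right) \left(-3 - 4\right)\right) = - 6 \left(- 2 \left(-4\right) \left(-7\right)\right) = - 6 \left(\left(-1\right) 56\right) = \left(-6\right) \left(-56\right) = 336$)
$A{\left(h,T \right)} = - 6 h$
$F{\left(B \right)} = -7 + 2 B$ ($F{\left(B \right)} = 2 B - 7 = -7 + 2 B$)
$\left(-1260 + F{\left(A{\left(-3,L \right)} \right)}\right)^{2} = \left(-1260 - \left(7 - 2 \left(\left(-6\right) \left(-3\right)\right)\right)\right)^{2} = \left(-1260 + \left(-7 + 2 \cdot 18\right)\right)^{2} = \left(-1260 + \left(-7 + 36\right)\right)^{2} = \left(-1260 + 29\right)^{2} = \left(-1231\right)^{2} = 1515361$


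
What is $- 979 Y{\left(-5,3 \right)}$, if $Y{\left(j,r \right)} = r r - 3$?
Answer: $-5874$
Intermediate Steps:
$Y{\left(j,r \right)} = -3 + r^{2}$ ($Y{\left(j,r \right)} = r^{2} - 3 = -3 + r^{2}$)
$- 979 Y{\left(-5,3 \right)} = - 979 \left(-3 + 3^{2}\right) = - 979 \left(-3 + 9\right) = \left(-979\right) 6 = -5874$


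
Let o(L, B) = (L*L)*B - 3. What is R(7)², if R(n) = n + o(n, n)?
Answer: 120409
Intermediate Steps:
o(L, B) = -3 + B*L² (o(L, B) = L²*B - 3 = B*L² - 3 = -3 + B*L²)
R(n) = -3 + n + n³ (R(n) = n + (-3 + n*n²) = n + (-3 + n³) = -3 + n + n³)
R(7)² = (-3 + 7 + 7³)² = (-3 + 7 + 343)² = 347² = 120409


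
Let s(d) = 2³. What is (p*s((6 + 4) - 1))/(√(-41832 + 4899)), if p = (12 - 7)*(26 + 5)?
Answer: -1240*I*√36933/36933 ≈ -6.4523*I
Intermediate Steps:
s(d) = 8
p = 155 (p = 5*31 = 155)
(p*s((6 + 4) - 1))/(√(-41832 + 4899)) = (155*8)/(√(-41832 + 4899)) = 1240/(√(-36933)) = 1240/((I*√36933)) = 1240*(-I*√36933/36933) = -1240*I*√36933/36933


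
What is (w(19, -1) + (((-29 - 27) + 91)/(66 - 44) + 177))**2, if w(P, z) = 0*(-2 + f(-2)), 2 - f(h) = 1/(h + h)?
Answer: 15437041/484 ≈ 31895.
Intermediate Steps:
f(h) = 2 - 1/(2*h) (f(h) = 2 - 1/(h + h) = 2 - 1/(2*h))
w(P, z) = 0 (w(P, z) = 0*(-2 + (2 - 1/2/(-2))) = 0*(-2 + (2 - 1/2*(-1/2))) = 0*(-2 + (2 + 1/4)) = 0*(-2 + 9/4) = 0*(1/4) = 0)
(w(19, -1) + (((-29 - 27) + 91)/(66 - 44) + 177))**2 = (0 + (((-29 - 27) + 91)/(66 - 44) + 177))**2 = (0 + ((-56 + 91)/22 + 177))**2 = (0 + (35*(1/22) + 177))**2 = (0 + (35/22 + 177))**2 = (0 + 3929/22)**2 = (3929/22)**2 = 15437041/484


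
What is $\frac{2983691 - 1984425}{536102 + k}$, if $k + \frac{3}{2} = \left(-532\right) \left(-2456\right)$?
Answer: $\frac{1998532}{3685385} \approx 0.54229$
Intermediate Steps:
$k = \frac{2613181}{2}$ ($k = - \frac{3}{2} - -1306592 = - \frac{3}{2} + 1306592 = \frac{2613181}{2} \approx 1.3066 \cdot 10^{6}$)
$\frac{2983691 - 1984425}{536102 + k} = \frac{2983691 - 1984425}{536102 + \frac{2613181}{2}} = \frac{999266}{\frac{3685385}{2}} = 999266 \cdot \frac{2}{3685385} = \frac{1998532}{3685385}$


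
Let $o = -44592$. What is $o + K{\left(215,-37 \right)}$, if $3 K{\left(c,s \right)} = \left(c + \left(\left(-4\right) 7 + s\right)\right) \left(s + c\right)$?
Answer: $-35692$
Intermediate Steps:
$K{\left(c,s \right)} = \frac{\left(c + s\right) \left(-28 + c + s\right)}{3}$ ($K{\left(c,s \right)} = \frac{\left(c + \left(\left(-4\right) 7 + s\right)\right) \left(s + c\right)}{3} = \frac{\left(c + \left(-28 + s\right)\right) \left(c + s\right)}{3} = \frac{\left(-28 + c + s\right) \left(c + s\right)}{3} = \frac{\left(c + s\right) \left(-28 + c + s\right)}{3}$)
$o + K{\left(215,-37 \right)} = -44592 + \left(\left(- \frac{28}{3}\right) 215 - - \frac{1036}{3} + \frac{215^{2}}{3} + \frac{\left(-37\right)^{2}}{3} + \frac{2}{3} \cdot 215 \left(-37\right)\right) = -44592 + \left(- \frac{6020}{3} + \frac{1036}{3} + \frac{1}{3} \cdot 46225 + \frac{1}{3} \cdot 1369 - \frac{15910}{3}\right) = -44592 + \left(- \frac{6020}{3} + \frac{1036}{3} + \frac{46225}{3} + \frac{1369}{3} - \frac{15910}{3}\right) = -44592 + 8900 = -35692$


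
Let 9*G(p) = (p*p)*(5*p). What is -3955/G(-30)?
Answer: 791/3000 ≈ 0.26367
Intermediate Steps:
G(p) = 5*p³/9 (G(p) = ((p*p)*(5*p))/9 = (p²*(5*p))/9 = (5*p³)/9 = 5*p³/9)
-3955/G(-30) = -3955/((5/9)*(-30)³) = -3955/((5/9)*(-27000)) = -3955/(-15000) = -3955*(-1/15000) = 791/3000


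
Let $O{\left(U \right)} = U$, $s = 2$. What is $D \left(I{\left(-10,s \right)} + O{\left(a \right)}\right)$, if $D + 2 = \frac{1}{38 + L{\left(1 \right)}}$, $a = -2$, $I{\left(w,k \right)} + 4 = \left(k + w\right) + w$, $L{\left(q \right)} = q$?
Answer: $\frac{616}{13} \approx 47.385$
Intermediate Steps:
$I{\left(w,k \right)} = -4 + k + 2 w$ ($I{\left(w,k \right)} = -4 + \left(\left(k + w\right) + w\right) = -4 + \left(k + 2 w\right) = -4 + k + 2 w$)
$D = - \frac{77}{39}$ ($D = -2 + \frac{1}{38 + 1} = -2 + \frac{1}{39} = - \frac{77}{39} \approx -1.9744$)
$D \left(I{\left(-10,s \right)} + O{\left(a \right)}\right) = - \frac{77 \left(\left(-4 + 2 + 2 \left(-10\right)\right) - 2\right)}{39} = - \frac{77 \left(\left(-4 + 2 - 20\right) - 2\right)}{39} = - \frac{77 \left(-22 - 2\right)}{39} = \left(- \frac{77}{39}\right) \left(-24\right) = \frac{616}{13}$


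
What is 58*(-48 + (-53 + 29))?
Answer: -4176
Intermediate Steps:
58*(-48 + (-53 + 29)) = 58*(-48 - 24) = 58*(-72) = -4176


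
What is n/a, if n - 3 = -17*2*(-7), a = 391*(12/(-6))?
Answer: -241/782 ≈ -0.30818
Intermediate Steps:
a = -782 (a = 391*(12*(-⅙)) = 391*(-2) = -782)
n = 241 (n = 3 - 17*2*(-7) = 3 - 34*(-7) = 3 + 238 = 241)
n/a = 241/(-782) = 241*(-1/782) = -241/782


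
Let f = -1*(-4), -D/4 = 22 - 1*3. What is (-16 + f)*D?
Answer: 912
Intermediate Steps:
D = -76 (D = -4*(22 - 1*3) = -4*(22 - 3) = -4*19 = -76)
f = 4
(-16 + f)*D = (-16 + 4)*(-76) = -12*(-76) = 912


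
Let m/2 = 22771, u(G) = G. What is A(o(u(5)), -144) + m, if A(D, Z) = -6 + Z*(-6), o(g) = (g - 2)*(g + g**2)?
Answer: 46400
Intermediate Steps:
o(g) = (-2 + g)*(g + g**2)
A(D, Z) = -6 - 6*Z
m = 45542 (m = 2*22771 = 45542)
A(o(u(5)), -144) + m = (-6 - 6*(-144)) + 45542 = (-6 + 864) + 45542 = 858 + 45542 = 46400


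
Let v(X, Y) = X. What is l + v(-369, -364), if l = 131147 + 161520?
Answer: 292298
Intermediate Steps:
l = 292667
l + v(-369, -364) = 292667 - 369 = 292298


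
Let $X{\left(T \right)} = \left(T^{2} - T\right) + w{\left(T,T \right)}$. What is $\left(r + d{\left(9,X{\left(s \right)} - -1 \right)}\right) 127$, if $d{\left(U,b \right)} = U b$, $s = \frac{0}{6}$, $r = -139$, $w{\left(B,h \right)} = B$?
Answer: $-16510$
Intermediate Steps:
$s = 0$ ($s = 0 \cdot \frac{1}{6} = 0$)
$X{\left(T \right)} = T^{2}$ ($X{\left(T \right)} = \left(T^{2} - T\right) + T = T^{2}$)
$\left(r + d{\left(9,X{\left(s \right)} - -1 \right)}\right) 127 = \left(-139 + 9 \left(0^{2} - -1\right)\right) 127 = \left(-139 + 9 \left(0 + 1\right)\right) 127 = \left(-139 + 9 \cdot 1\right) 127 = \left(-139 + 9\right) 127 = \left(-130\right) 127 = -16510$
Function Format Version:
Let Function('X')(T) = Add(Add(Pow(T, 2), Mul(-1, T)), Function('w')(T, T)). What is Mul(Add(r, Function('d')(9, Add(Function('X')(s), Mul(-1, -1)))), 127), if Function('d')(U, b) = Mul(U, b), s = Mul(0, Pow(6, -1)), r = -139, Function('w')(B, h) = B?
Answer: -16510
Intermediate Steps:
s = 0 (s = Mul(0, Rational(1, 6)) = 0)
Function('X')(T) = Pow(T, 2) (Function('X')(T) = Add(Add(Pow(T, 2), Mul(-1, T)), T) = Pow(T, 2))
Mul(Add(r, Function('d')(9, Add(Function('X')(s), Mul(-1, -1)))), 127) = Mul(Add(-139, Mul(9, Add(Pow(0, 2), Mul(-1, -1)))), 127) = Mul(Add(-139, Mul(9, Add(0, 1))), 127) = Mul(Add(-139, Mul(9, 1)), 127) = Mul(Add(-139, 9), 127) = Mul(-130, 127) = -16510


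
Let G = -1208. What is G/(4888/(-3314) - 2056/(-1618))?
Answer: 202417463/34225 ≈ 5914.3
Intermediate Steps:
G/(4888/(-3314) - 2056/(-1618)) = -1208/(4888/(-3314) - 2056/(-1618)) = -1208/(4888*(-1/3314) - 2056*(-1/1618)) = -1208/(-2444/1657 + 1028/809) = -1208/(-273800/1340513) = -1208*(-1340513/273800) = 202417463/34225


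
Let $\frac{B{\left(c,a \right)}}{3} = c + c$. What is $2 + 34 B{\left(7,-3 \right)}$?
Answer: $1430$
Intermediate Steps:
$B{\left(c,a \right)} = 6 c$ ($B{\left(c,a \right)} = 3 \left(c + c\right) = 3 \cdot 2 c = 6 c$)
$2 + 34 B{\left(7,-3 \right)} = 2 + 34 \cdot 6 \cdot 7 = 2 + 34 \cdot 42 = 2 + 1428 = 1430$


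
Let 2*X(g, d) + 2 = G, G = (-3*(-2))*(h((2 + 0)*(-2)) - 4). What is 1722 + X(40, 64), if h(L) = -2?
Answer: 1703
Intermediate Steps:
G = -36 (G = (-3*(-2))*(-2 - 4) = 6*(-6) = -36)
X(g, d) = -19 (X(g, d) = -1 + (½)*(-36) = -1 - 18 = -19)
1722 + X(40, 64) = 1722 - 19 = 1703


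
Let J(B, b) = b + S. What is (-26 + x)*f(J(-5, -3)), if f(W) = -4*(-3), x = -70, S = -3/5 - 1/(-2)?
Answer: -1152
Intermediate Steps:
S = -⅒ (S = -3*⅕ - 1*(-½) = -⅗ + ½ = -⅒ ≈ -0.10000)
J(B, b) = -⅒ + b (J(B, b) = b - ⅒ = -⅒ + b)
f(W) = 12
(-26 + x)*f(J(-5, -3)) = (-26 - 70)*12 = -96*12 = -1152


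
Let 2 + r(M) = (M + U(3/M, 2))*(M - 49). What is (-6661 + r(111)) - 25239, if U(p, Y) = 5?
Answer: -24710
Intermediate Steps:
r(M) = -2 + (-49 + M)*(5 + M) (r(M) = -2 + (M + 5)*(M - 49) = -2 + (5 + M)*(-49 + M) = -2 + (-49 + M)*(5 + M))
(-6661 + r(111)) - 25239 = (-6661 + (-247 + 111² - 44*111)) - 25239 = (-6661 + (-247 + 12321 - 4884)) - 25239 = (-6661 + 7190) - 25239 = 529 - 25239 = -24710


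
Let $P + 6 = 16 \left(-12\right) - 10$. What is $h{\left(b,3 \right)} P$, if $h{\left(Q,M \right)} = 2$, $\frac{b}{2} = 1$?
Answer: $-416$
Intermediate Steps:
$b = 2$ ($b = 2 \cdot 1 = 2$)
$P = -208$ ($P = -6 + \left(16 \left(-12\right) - 10\right) = -6 - 202 = -208$)
$h{\left(b,3 \right)} P = 2 \left(-208\right) = -416$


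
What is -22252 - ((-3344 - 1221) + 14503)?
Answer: -32190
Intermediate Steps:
-22252 - ((-3344 - 1221) + 14503) = -22252 - (-4565 + 14503) = -22252 - 1*9938 = -22252 - 9938 = -32190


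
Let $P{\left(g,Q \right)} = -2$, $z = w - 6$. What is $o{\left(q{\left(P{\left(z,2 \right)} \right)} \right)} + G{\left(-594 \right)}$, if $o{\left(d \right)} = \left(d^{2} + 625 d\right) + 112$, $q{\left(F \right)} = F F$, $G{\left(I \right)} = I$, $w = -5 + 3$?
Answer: $2034$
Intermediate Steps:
$w = -2$
$z = -8$ ($z = -2 - 6 = -8$)
$q{\left(F \right)} = F^{2}$
$o{\left(d \right)} = 112 + d^{2} + 625 d$
$o{\left(q{\left(P{\left(z,2 \right)} \right)} \right)} + G{\left(-594 \right)} = \left(112 + \left(\left(-2\right)^{2}\right)^{2} + 625 \left(-2\right)^{2}\right) - 594 = \left(112 + 4^{2} + 625 \cdot 4\right) - 594 = \left(112 + 16 + 2500\right) - 594 = 2628 - 594 = 2034$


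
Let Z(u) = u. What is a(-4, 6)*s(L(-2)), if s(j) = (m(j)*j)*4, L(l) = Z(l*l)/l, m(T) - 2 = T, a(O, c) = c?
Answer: 0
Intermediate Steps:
m(T) = 2 + T
L(l) = l (L(l) = (l*l)/l = l²/l = l)
s(j) = 4*j*(2 + j) (s(j) = ((2 + j)*j)*4 = (j*(2 + j))*4 = 4*j*(2 + j))
a(-4, 6)*s(L(-2)) = 6*(4*(-2)*(2 - 2)) = 6*(4*(-2)*0) = 6*0 = 0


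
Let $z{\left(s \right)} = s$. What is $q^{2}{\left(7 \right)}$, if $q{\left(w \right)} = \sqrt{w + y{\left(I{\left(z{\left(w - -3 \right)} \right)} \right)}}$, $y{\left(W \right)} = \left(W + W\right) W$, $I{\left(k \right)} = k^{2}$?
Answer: $20007$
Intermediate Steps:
$y{\left(W \right)} = 2 W^{2}$ ($y{\left(W \right)} = 2 W W = 2 W^{2}$)
$q{\left(w \right)} = \sqrt{w + 2 \left(3 + w\right)^{4}}$ ($q{\left(w \right)} = \sqrt{w + 2 \left(\left(w - -3\right)^{2}\right)^{2}} = \sqrt{w + 2 \left(\left(w + 3\right)^{2}\right)^{2}} = \sqrt{w + 2 \left(\left(3 + w\right)^{2}\right)^{2}} = \sqrt{w + 2 \left(3 + w\right)^{4}}$)
$q^{2}{\left(7 \right)} = \left(\sqrt{7 + 2 \left(3 + 7\right)^{4}}\right)^{2} = \left(\sqrt{7 + 2 \cdot 10^{4}}\right)^{2} = \left(\sqrt{7 + 2 \cdot 10000}\right)^{2} = \left(\sqrt{7 + 20000}\right)^{2} = \left(\sqrt{20007}\right)^{2} = \left(9 \sqrt{247}\right)^{2} = 20007$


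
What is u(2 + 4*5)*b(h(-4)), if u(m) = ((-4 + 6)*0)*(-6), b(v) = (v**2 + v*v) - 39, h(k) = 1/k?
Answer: 0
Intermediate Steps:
b(v) = -39 + 2*v**2 (b(v) = (v**2 + v**2) - 39 = 2*v**2 - 39 = -39 + 2*v**2)
u(m) = 0 (u(m) = (2*0)*(-6) = 0*(-6) = 0)
u(2 + 4*5)*b(h(-4)) = 0*(-39 + 2*(1/(-4))**2) = 0*(-39 + 2*(-1/4)**2) = 0*(-39 + 2*(1/16)) = 0*(-39 + 1/8) = 0*(-311/8) = 0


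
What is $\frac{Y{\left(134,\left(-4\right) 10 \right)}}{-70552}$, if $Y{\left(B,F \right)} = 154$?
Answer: $- \frac{77}{35276} \approx -0.0021828$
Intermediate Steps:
$\frac{Y{\left(134,\left(-4\right) 10 \right)}}{-70552} = \frac{154}{-70552} = 154 \left(- \frac{1}{70552}\right) = - \frac{77}{35276}$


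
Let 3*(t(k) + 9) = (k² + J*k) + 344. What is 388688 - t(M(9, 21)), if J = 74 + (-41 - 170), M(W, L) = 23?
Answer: 1168369/3 ≈ 3.8946e+5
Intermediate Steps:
J = -137 (J = 74 - 211 = -137)
t(k) = 317/3 - 137*k/3 + k²/3 (t(k) = -9 + ((k² - 137*k) + 344)/3 = -9 + (344 + k² - 137*k)/3 = -9 + (344/3 - 137*k/3 + k²/3) = 317/3 - 137*k/3 + k²/3)
388688 - t(M(9, 21)) = 388688 - (317/3 - 137/3*23 + (⅓)*23²) = 388688 - (317/3 - 3151/3 + (⅓)*529) = 388688 - (317/3 - 3151/3 + 529/3) = 388688 - 1*(-2305/3) = 388688 + 2305/3 = 1168369/3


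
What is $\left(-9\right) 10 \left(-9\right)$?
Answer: $810$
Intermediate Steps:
$\left(-9\right) 10 \left(-9\right) = \left(-90\right) \left(-9\right) = 810$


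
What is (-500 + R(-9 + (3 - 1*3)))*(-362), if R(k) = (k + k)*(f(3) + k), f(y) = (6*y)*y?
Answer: 474220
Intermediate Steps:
f(y) = 6*y**2
R(k) = 2*k*(54 + k) (R(k) = (k + k)*(6*3**2 + k) = (2*k)*(6*9 + k) = (2*k)*(54 + k) = 2*k*(54 + k))
(-500 + R(-9 + (3 - 1*3)))*(-362) = (-500 + 2*(-9 + (3 - 1*3))*(54 + (-9 + (3 - 1*3))))*(-362) = (-500 + 2*(-9 + (3 - 3))*(54 + (-9 + (3 - 3))))*(-362) = (-500 + 2*(-9 + 0)*(54 + (-9 + 0)))*(-362) = (-500 + 2*(-9)*(54 - 9))*(-362) = (-500 + 2*(-9)*45)*(-362) = (-500 - 810)*(-362) = -1310*(-362) = 474220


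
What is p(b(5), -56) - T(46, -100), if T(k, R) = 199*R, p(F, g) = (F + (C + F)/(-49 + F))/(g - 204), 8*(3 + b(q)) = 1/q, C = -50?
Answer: 430270002641/21621600 ≈ 19900.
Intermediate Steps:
b(q) = -3 + 1/(8*q)
p(F, g) = (F + (-50 + F)/(-49 + F))/(-204 + g) (p(F, g) = (F + (-50 + F)/(-49 + F))/(g - 204) = (F + (-50 + F)/(-49 + F))/(-204 + g))
p(b(5), -56) - T(46, -100) = (-50 + (-3 + (1/8)/5)**2 - 48*(-3 + (1/8)/5))/(9996 - 204*(-3 + (1/8)/5) - 49*(-56) + (-3 + (1/8)/5)*(-56)) - 199*(-100) = (-50 + (-3 + (1/8)*(1/5))**2 - 48*(-3 + (1/8)*(1/5)))/(9996 - 204*(-3 + (1/8)*(1/5)) + 2744 + (-3 + (1/8)*(1/5))*(-56)) - 1*(-19900) = (-50 + (-3 + 1/40)**2 - 48*(-3 + 1/40))/(9996 - 204*(-3 + 1/40) + 2744 + (-3 + 1/40)*(-56)) + 19900 = (-50 + (-119/40)**2 - 48*(-119/40))/(9996 - 204*(-119/40) + 2744 - 119/40*(-56)) + 19900 = (-50 + 14161/1600 + 714/5)/(9996 + 6069/10 + 2744 + 833/5) + 19900 = (162641/1600)/(27027/2) + 19900 = (2/27027)*(162641/1600) + 19900 = 162641/21621600 + 19900 = 430270002641/21621600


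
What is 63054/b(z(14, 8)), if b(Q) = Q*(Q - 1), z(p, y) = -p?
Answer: 10509/35 ≈ 300.26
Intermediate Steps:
b(Q) = Q*(-1 + Q)
63054/b(z(14, 8)) = 63054/(((-1*14)*(-1 - 1*14))) = 63054/((-14*(-1 - 14))) = 63054/((-14*(-15))) = 63054/210 = 63054*(1/210) = 10509/35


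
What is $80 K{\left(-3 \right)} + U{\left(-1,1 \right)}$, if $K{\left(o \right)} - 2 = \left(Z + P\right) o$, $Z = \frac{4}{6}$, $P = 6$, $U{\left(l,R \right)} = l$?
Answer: $-1441$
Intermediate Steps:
$Z = \frac{2}{3}$ ($Z = 4 \cdot \frac{1}{6} = \frac{2}{3} \approx 0.66667$)
$K{\left(o \right)} = 2 + \frac{20 o}{3}$ ($K{\left(o \right)} = 2 + \left(\frac{2}{3} + 6\right) o = 2 + \frac{20 o}{3}$)
$80 K{\left(-3 \right)} + U{\left(-1,1 \right)} = 80 \left(2 + \frac{20}{3} \left(-3\right)\right) - 1 = 80 \left(2 - 20\right) - 1 = 80 \left(-18\right) - 1 = -1440 - 1 = -1441$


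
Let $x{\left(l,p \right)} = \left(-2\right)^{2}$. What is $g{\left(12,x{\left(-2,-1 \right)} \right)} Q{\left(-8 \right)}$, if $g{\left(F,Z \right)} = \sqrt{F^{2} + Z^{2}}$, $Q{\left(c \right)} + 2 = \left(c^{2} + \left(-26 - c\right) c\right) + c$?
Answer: $792 \sqrt{10} \approx 2504.5$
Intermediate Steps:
$x{\left(l,p \right)} = 4$
$Q{\left(c \right)} = -2 + c + c^{2} + c \left(-26 - c\right)$ ($Q{\left(c \right)} = -2 + \left(\left(c^{2} + \left(-26 - c\right) c\right) + c\right) = -2 + \left(\left(c^{2} + c \left(-26 - c\right)\right) + c\right) = -2 + \left(c + c^{2} + c \left(-26 - c\right)\right) = -2 + c + c^{2} + c \left(-26 - c\right)$)
$g{\left(12,x{\left(-2,-1 \right)} \right)} Q{\left(-8 \right)} = \sqrt{12^{2} + 4^{2}} \left(-2 - -200\right) = \sqrt{144 + 16} \left(-2 + 200\right) = \sqrt{160} \cdot 198 = 4 \sqrt{10} \cdot 198 = 792 \sqrt{10}$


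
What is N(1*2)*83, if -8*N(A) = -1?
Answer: 83/8 ≈ 10.375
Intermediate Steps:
N(A) = ⅛ (N(A) = -⅛*(-1) = ⅛)
N(1*2)*83 = (⅛)*83 = 83/8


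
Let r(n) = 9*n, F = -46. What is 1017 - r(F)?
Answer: 1431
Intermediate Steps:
1017 - r(F) = 1017 - 9*(-46) = 1017 - 1*(-414) = 1017 + 414 = 1431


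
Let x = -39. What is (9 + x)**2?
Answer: 900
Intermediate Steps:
(9 + x)**2 = (9 - 39)**2 = (-30)**2 = 900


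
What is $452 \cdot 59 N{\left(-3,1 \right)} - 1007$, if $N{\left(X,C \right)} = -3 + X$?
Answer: $-161015$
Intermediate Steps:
$452 \cdot 59 N{\left(-3,1 \right)} - 1007 = 452 \cdot 59 \left(-3 - 3\right) - 1007 = 452 \cdot 59 \left(-6\right) - 1007 = 452 \left(-354\right) - 1007 = -160008 - 1007 = -161015$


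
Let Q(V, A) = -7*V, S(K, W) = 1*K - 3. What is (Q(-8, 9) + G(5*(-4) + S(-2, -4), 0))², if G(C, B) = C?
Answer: 961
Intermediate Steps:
S(K, W) = -3 + K (S(K, W) = K - 3 = -3 + K)
(Q(-8, 9) + G(5*(-4) + S(-2, -4), 0))² = (-7*(-8) + (5*(-4) + (-3 - 2)))² = (56 + (-20 - 5))² = (56 - 25)² = 31² = 961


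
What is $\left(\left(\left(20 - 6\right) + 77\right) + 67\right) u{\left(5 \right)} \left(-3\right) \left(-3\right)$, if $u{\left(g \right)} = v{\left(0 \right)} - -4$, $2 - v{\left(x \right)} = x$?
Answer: $8532$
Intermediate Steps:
$v{\left(x \right)} = 2 - x$
$u{\left(g \right)} = 6$ ($u{\left(g \right)} = \left(2 - 0\right) - -4 = \left(2 + 0\right) + 4 = 2 + 4 = 6$)
$\left(\left(\left(20 - 6\right) + 77\right) + 67\right) u{\left(5 \right)} \left(-3\right) \left(-3\right) = \left(\left(\left(20 - 6\right) + 77\right) + 67\right) 6 \left(-3\right) \left(-3\right) = \left(\left(14 + 77\right) + 67\right) \left(\left(-18\right) \left(-3\right)\right) = \left(91 + 67\right) 54 = 158 \cdot 54 = 8532$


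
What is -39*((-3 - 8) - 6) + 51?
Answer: 714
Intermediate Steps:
-39*((-3 - 8) - 6) + 51 = -39*(-11 - 6) + 51 = -39*(-17) + 51 = 663 + 51 = 714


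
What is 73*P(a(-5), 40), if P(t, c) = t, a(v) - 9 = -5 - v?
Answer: 657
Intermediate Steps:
a(v) = 4 - v (a(v) = 9 + (-5 - v) = 4 - v)
73*P(a(-5), 40) = 73*(4 - 1*(-5)) = 73*(4 + 5) = 73*9 = 657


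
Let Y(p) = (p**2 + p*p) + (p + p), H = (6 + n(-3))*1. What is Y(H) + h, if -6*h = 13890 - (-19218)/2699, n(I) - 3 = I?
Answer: -6024672/2699 ≈ -2232.2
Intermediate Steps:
n(I) = 3 + I
H = 6 (H = (6 + (3 - 3))*1 = (6 + 0)*1 = 6*1 = 6)
Y(p) = 2*p + 2*p**2 (Y(p) = (p**2 + p**2) + 2*p = 2*p**2 + 2*p = 2*p + 2*p**2)
h = -6251388/2699 (h = -(13890 - (-19218)/2699)/6 = -(13890 - 1*(-19218/2699))/6 = -(13890 + 19218/2699)/6 = -1/6*37508328/2699 = -6251388/2699 ≈ -2316.2)
Y(H) + h = 2*6*(1 + 6) - 6251388/2699 = 2*6*7 - 6251388/2699 = 84 - 6251388/2699 = -6024672/2699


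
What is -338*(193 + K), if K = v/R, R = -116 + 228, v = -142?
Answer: -1814553/28 ≈ -64805.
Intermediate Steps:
R = 112
K = -71/56 (K = -142/112 = -142*1/112 = -71/56 ≈ -1.2679)
-338*(193 + K) = -338*(193 - 71/56) = -338*10737/56 = -1814553/28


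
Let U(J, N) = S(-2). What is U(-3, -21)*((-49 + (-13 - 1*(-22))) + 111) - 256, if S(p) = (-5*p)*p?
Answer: -1676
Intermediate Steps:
S(p) = -5*p²
U(J, N) = -20 (U(J, N) = -5*(-2)² = -5*4 = -20)
U(-3, -21)*((-49 + (-13 - 1*(-22))) + 111) - 256 = -20*((-49 + (-13 - 1*(-22))) + 111) - 256 = -20*((-49 + (-13 + 22)) + 111) - 256 = -20*((-49 + 9) + 111) - 256 = -20*(-40 + 111) - 256 = -20*71 - 256 = -1420 - 256 = -1676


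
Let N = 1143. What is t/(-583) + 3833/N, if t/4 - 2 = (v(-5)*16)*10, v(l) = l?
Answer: 5883095/666369 ≈ 8.8286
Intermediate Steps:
t = -3192 (t = 8 + 4*(-5*16*10) = 8 + 4*(-80*10) = 8 + 4*(-800) = 8 - 3200 = -3192)
t/(-583) + 3833/N = -3192/(-583) + 3833/1143 = -3192*(-1/583) + 3833*(1/1143) = 3192/583 + 3833/1143 = 5883095/666369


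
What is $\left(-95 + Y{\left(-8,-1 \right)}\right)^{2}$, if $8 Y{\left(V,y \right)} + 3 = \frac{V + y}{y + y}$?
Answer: $\frac{2301289}{256} \approx 8989.4$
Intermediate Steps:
$Y{\left(V,y \right)} = - \frac{3}{8} + \frac{V + y}{16 y}$ ($Y{\left(V,y \right)} = - \frac{3}{8} + \frac{\left(V + y\right) \frac{1}{y + y}}{8} = - \frac{3}{8} + \frac{\left(V + y\right) \frac{1}{2 y}}{8} = - \frac{3}{8} + \frac{\frac{1}{2} \frac{1}{y} \left(V + y\right)}{8} = - \frac{3}{8} + \frac{V + y}{16 y}$)
$\left(-95 + Y{\left(-8,-1 \right)}\right)^{2} = \left(-95 + \frac{-8 - -5}{16 \left(-1\right)}\right)^{2} = \left(-95 + \frac{1}{16} \left(-1\right) \left(-8 + 5\right)\right)^{2} = \left(-95 + \frac{1}{16} \left(-1\right) \left(-3\right)\right)^{2} = \left(-95 + \frac{3}{16}\right)^{2} = \left(- \frac{1517}{16}\right)^{2} = \frac{2301289}{256}$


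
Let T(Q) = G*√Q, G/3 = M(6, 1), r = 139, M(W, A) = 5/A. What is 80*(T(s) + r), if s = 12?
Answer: 11120 + 2400*√3 ≈ 15277.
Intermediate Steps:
G = 15 (G = 3*(5/1) = 3*(5*1) = 3*5 = 15)
T(Q) = 15*√Q
80*(T(s) + r) = 80*(15*√12 + 139) = 80*(15*(2*√3) + 139) = 80*(30*√3 + 139) = 80*(139 + 30*√3) = 11120 + 2400*√3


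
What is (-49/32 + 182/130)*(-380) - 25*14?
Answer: -2401/8 ≈ -300.13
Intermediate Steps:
(-49/32 + 182/130)*(-380) - 25*14 = (-49*1/32 + 182*(1/130))*(-380) - 350 = (-49/32 + 7/5)*(-380) - 350 = -21/160*(-380) - 350 = 399/8 - 350 = -2401/8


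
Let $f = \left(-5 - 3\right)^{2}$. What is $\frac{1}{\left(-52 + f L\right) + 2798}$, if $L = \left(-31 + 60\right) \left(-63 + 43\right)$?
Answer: $- \frac{1}{34374} \approx -2.9092 \cdot 10^{-5}$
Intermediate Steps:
$f = 64$ ($f = \left(-8\right)^{2} = 64$)
$L = -580$ ($L = 29 \left(-20\right) = -580$)
$\frac{1}{\left(-52 + f L\right) + 2798} = \frac{1}{\left(-52 + 64 \left(-580\right)\right) + 2798} = \frac{1}{\left(-52 - 37120\right) + 2798} = \frac{1}{-37172 + 2798} = \frac{1}{-34374} = - \frac{1}{34374}$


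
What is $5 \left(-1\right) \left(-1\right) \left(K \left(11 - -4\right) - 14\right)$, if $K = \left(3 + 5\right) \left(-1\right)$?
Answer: $-670$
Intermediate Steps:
$K = -8$ ($K = 8 \left(-1\right) = -8$)
$5 \left(-1\right) \left(-1\right) \left(K \left(11 - -4\right) - 14\right) = 5 \left(-1\right) \left(-1\right) \left(- 8 \left(11 - -4\right) - 14\right) = \left(-5\right) \left(-1\right) \left(- 8 \left(11 + 4\right) - 14\right) = 5 \left(\left(-8\right) 15 - 14\right) = 5 \left(-120 - 14\right) = 5 \left(-134\right) = -670$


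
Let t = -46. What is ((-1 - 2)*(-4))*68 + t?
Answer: 770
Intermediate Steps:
((-1 - 2)*(-4))*68 + t = ((-1 - 2)*(-4))*68 - 46 = -3*(-4)*68 - 46 = 12*68 - 46 = 816 - 46 = 770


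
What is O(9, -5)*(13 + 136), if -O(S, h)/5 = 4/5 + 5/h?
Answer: 149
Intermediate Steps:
O(S, h) = -4 - 25/h (O(S, h) = -5*(4/5 + 5/h) = -4 - 25/h)
O(9, -5)*(13 + 136) = (-4 - 25/(-5))*(13 + 136) = (-4 - 25*(-1/5))*149 = (-4 + 5)*149 = 1*149 = 149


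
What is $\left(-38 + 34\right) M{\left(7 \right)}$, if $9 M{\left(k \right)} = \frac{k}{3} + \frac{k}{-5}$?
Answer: $- \frac{56}{135} \approx -0.41481$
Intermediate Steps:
$M{\left(k \right)} = \frac{2 k}{135}$ ($M{\left(k \right)} = \frac{\frac{k}{3} + \frac{k}{-5}}{9} = \frac{k \frac{1}{3} + k \left(- \frac{1}{5}\right)}{9} = \frac{\frac{k}{3} - \frac{k}{5}}{9} = \frac{\frac{2}{15} k}{9} = \frac{2 k}{135}$)
$\left(-38 + 34\right) M{\left(7 \right)} = \left(-38 + 34\right) \frac{2}{135} \cdot 7 = \left(-4\right) \frac{14}{135} = - \frac{56}{135}$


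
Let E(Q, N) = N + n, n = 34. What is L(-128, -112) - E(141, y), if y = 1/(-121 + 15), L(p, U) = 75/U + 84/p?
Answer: -419277/11872 ≈ -35.316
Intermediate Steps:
y = -1/106 (y = 1/(-106) = -1/106 ≈ -0.0094340)
E(Q, N) = 34 + N (E(Q, N) = N + 34 = 34 + N)
L(-128, -112) - E(141, y) = (75/(-112) + 84/(-128)) - (34 - 1/106) = (75*(-1/112) + 84*(-1/128)) - 1*3603/106 = (-75/112 - 21/32) - 3603/106 = -297/224 - 3603/106 = -419277/11872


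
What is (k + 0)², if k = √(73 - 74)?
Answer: -1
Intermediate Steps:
k = I (k = √(-1) = I ≈ 1.0*I)
(k + 0)² = (I + 0)² = I² = -1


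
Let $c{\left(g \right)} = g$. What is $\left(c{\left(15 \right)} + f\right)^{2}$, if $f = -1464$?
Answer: $2099601$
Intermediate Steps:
$\left(c{\left(15 \right)} + f\right)^{2} = \left(15 - 1464\right)^{2} = \left(-1449\right)^{2} = 2099601$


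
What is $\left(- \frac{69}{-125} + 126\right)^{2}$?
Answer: $\frac{250240761}{15625} \approx 16015.0$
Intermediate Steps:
$\left(- \frac{69}{-125} + 126\right)^{2} = \left(\left(-69\right) \left(- \frac{1}{125}\right) + 126\right)^{2} = \left(\frac{69}{125} + 126\right)^{2} = \left(\frac{15819}{125}\right)^{2} = \frac{250240761}{15625}$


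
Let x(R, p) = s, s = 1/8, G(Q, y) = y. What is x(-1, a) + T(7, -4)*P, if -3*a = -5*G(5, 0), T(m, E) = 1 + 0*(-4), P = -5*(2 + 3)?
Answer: -199/8 ≈ -24.875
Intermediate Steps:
P = -25 (P = -5*5 = -25)
T(m, E) = 1 (T(m, E) = 1 + 0 = 1)
a = 0 (a = -(-5)*0/3 = -1/3*0 = 0)
s = 1/8 ≈ 0.12500
x(R, p) = 1/8
x(-1, a) + T(7, -4)*P = 1/8 + 1*(-25) = 1/8 - 25 = -199/8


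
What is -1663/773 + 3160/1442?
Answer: 22317/557333 ≈ 0.040042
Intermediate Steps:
-1663/773 + 3160/1442 = -1663*1/773 + 3160*(1/1442) = -1663/773 + 1580/721 = 22317/557333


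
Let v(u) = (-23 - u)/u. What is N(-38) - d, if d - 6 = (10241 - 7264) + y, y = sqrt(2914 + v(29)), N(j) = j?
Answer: -3021 - sqrt(2449166)/29 ≈ -3075.0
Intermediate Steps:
v(u) = (-23 - u)/u
y = sqrt(2449166)/29 (y = sqrt(2914 + (-23 - 1*29)/29) = sqrt(2914 + (-23 - 29)/29) = sqrt(2914 + (1/29)*(-52)) = sqrt(2914 - 52/29) = sqrt(84454/29) = sqrt(2449166)/29 ≈ 53.965)
d = 2983 + sqrt(2449166)/29 (d = 6 + ((10241 - 7264) + sqrt(2449166)/29) = 6 + (2977 + sqrt(2449166)/29) = 2983 + sqrt(2449166)/29 ≈ 3037.0)
N(-38) - d = -38 - (2983 + sqrt(2449166)/29) = -38 + (-2983 - sqrt(2449166)/29) = -3021 - sqrt(2449166)/29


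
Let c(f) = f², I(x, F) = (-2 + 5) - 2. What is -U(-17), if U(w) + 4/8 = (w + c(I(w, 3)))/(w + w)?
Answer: 1/34 ≈ 0.029412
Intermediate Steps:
I(x, F) = 1 (I(x, F) = 3 - 2 = 1)
U(w) = -½ + (1 + w)/(2*w) (U(w) = -½ + (w + 1²)/(w + w) = -½ + (w + 1)/((2*w)) = -½ + (1 + w)*(1/(2*w)) = -½ + (1 + w)/(2*w))
-U(-17) = -1/(2*(-17)) = -(-1)/(2*17) = -1*(-1/34) = 1/34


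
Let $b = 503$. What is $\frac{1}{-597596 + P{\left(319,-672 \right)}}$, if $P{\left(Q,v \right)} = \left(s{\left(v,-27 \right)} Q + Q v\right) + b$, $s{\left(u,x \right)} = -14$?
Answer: $- \frac{1}{815927} \approx -1.2256 \cdot 10^{-6}$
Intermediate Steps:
$P{\left(Q,v \right)} = 503 - 14 Q + Q v$ ($P{\left(Q,v \right)} = \left(- 14 Q + Q v\right) + 503 = 503 - 14 Q + Q v$)
$\frac{1}{-597596 + P{\left(319,-672 \right)}} = \frac{1}{-597596 + \left(503 - 4466 + 319 \left(-672\right)\right)} = \frac{1}{-597596 - 218331} = \frac{1}{-815927} = - \frac{1}{815927}$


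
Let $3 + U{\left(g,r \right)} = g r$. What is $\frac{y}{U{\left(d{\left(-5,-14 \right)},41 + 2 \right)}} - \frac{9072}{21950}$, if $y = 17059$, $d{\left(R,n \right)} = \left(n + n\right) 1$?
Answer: $- \frac{192697477}{13246825} \approx -14.547$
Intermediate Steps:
$d{\left(R,n \right)} = 2 n$ ($d{\left(R,n \right)} = 2 n 1 = 2 n$)
$U{\left(g,r \right)} = -3 + g r$
$\frac{y}{U{\left(d{\left(-5,-14 \right)},41 + 2 \right)}} - \frac{9072}{21950} = \frac{17059}{-3 + 2 \left(-14\right) \left(41 + 2\right)} - \frac{9072}{21950} = \frac{17059}{-3 - 1204} - \frac{4536}{10975} = \frac{17059}{-1207} - \frac{4536}{10975} = 17059 \left(- \frac{1}{1207}\right) - \frac{4536}{10975} = - \frac{17059}{1207} - \frac{4536}{10975} = - \frac{192697477}{13246825}$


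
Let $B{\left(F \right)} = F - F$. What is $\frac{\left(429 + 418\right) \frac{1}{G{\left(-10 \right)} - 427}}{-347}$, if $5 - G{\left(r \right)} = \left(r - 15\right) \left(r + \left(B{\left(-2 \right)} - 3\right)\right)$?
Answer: $\frac{847}{259209} \approx 0.0032676$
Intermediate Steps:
$B{\left(F \right)} = 0$
$G{\left(r \right)} = 5 - \left(-15 + r\right) \left(-3 + r\right)$ ($G{\left(r \right)} = 5 - \left(r - 15\right) \left(r + \left(0 - 3\right)\right) = 5 - \left(-15 + r\right) \left(r + \left(0 - 3\right)\right) = 5 - \left(-15 + r\right) \left(r - 3\right) = 5 - \left(-15 + r\right) \left(-3 + r\right)$)
$\frac{\left(429 + 418\right) \frac{1}{G{\left(-10 \right)} - 427}}{-347} = \frac{\left(429 + 418\right) \frac{1}{\left(-40 - \left(-10\right)^{2} + 18 \left(-10\right)\right) - 427}}{-347} = \frac{847}{\left(-40 - 100 - 180\right) - 427} \left(- \frac{1}{347}\right) = \frac{847}{-320 - 427} \left(- \frac{1}{347}\right) = \frac{847}{-747} \left(- \frac{1}{347}\right) = 847 \left(- \frac{1}{747}\right) \left(- \frac{1}{347}\right) = \left(- \frac{847}{747}\right) \left(- \frac{1}{347}\right) = \frac{847}{259209}$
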